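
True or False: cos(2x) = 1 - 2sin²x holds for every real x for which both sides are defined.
Claim: cos(2x) = 1 - 2sin²x.
Reasoning: cos(2x) = cos²x - sin²x. Replace cos²x by 1 - sin²x: (1 - sin²x) - sin²x = 1 - 2sin²x.
So the two sides agree for every real x for which both sides are defined.

Conclusion: True.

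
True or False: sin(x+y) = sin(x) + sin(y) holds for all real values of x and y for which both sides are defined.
Claim: sin(x+y) = sin(x) + sin(y).
Test a specific point where both sides are defined: x = π/4, y = 3π/4.
LHS = sin(x+y) ≈ 0.0000
RHS = sin(x) + sin(y) ≈ 1.4142
Since 0.0000 ≠ 1.4142, the equation fails at this point, so it cannot hold for all real values of x and y for which both sides are defined.
The correct expansion is sin(x+y) = sin(x)cos(y) + cos(x)sin(y); sine is not additive.

Conclusion: False.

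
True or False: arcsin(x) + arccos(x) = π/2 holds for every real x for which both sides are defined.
Claim: arcsin(x) + arccos(x) = π/2.
Reasoning: Both sides are defined for -1 ≤ x ≤ 1. Let θ = arcsin(x), so sin θ = x and θ ∈ [-π/2, π/2]. Then cos(π/2 - θ) = sin θ = x and π/2 - θ ∈ [0, π], which is exactly the range of arccos, so arccos(x) = π/2 - θ. Adding: arcsin(x) + arccos(x) = θ + (π/2 - θ) = π/2.
So the two sides agree for every real x for which both sides are defined.

Conclusion: True.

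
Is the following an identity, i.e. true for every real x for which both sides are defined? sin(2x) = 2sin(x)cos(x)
Yes, this is an identity.

Claim: sin(2x) = 2sin(x)cos(x).
Reasoning: Put y = x in the addition formula sin(x+y) = sin(x)cos(y) + cos(x)sin(y): sin(2x) = sin(x)cos(x) + cos(x)sin(x) = 2sin(x)cos(x).
So the two sides agree for every real x for which both sides are defined.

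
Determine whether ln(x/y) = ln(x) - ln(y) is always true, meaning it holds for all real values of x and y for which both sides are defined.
Claim: ln(x/y) = ln(x) - ln(y).
Reasoning: Both sides are simultaneously defined only when x, y > 0. Write x = e^p, y = e^q. Then x/y = e^(p-q), so ln(x/y) = p - q = ln(x) - ln(y).
So the two sides agree for all real values of x and y for which both sides are defined.

Conclusion: Yes, this is an identity.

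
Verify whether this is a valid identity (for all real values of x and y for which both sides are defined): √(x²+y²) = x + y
Claim: √(x²+y²) = x + y.
Test a specific point where both sides are defined: x = 1/2, y = -2.
LHS = √(x²+y²) ≈ 2.0616
RHS = x + y ≈ -1.5000
Since 2.0616 ≠ -1.5000, the equation fails at this point, so it cannot hold for all real values of x and y for which both sides are defined.
(x+y)² = x² + 2xy + y², not x² + y², so the square root does not split this way.

Conclusion: No, this is NOT an identity.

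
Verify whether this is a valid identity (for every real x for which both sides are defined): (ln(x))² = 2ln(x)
Claim: (ln(x))² = 2ln(x).
Test a specific point where both sides are defined: x = 3/2.
LHS = (ln(x))² ≈ 0.1644
RHS = 2ln(x) ≈ 0.8109
Since 0.1644 ≠ 0.8109, the equation fails at this point, so it cannot hold for every real x for which both sides are defined.
2ln(x) equals ln(x²), which is not the same as (ln x)².

Conclusion: No, this is NOT an identity.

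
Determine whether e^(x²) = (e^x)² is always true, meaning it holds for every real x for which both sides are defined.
No, this is NOT an identity.

Claim: e^(x²) = (e^x)².
Test a specific point where both sides are defined: x = -1.
LHS = e^(x²) ≈ 2.7183
RHS = (e^x)² ≈ 0.1353
Since 2.7183 ≠ 0.1353, the equation fails at this point, so it cannot hold for every real x for which both sides are defined.
(e^x)² = e^(2x), and 2x ≠ x² in general.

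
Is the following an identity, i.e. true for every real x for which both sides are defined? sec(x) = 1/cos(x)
Yes, this is an identity.

Claim: sec(x) = 1/cos(x).
Reasoning: sec(x) is by definition the reciprocal of cos(x), wherever cos(x) ≠ 0.
So the two sides agree for every real x for which both sides are defined.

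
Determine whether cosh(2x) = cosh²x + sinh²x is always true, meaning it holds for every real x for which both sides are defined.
Yes, this is an identity.

Claim: cosh(2x) = cosh²x + sinh²x.
Reasoning: cosh²x = (e^(2x) + 2 + e^(-2x))/4 and sinh²x = (e^(2x) - 2 + e^(-2x))/4. Adding gives (2e^(2x) + 2e^(-2x))/4 = (e^(2x) + e^(-2x))/2 = cosh(2x).
So the two sides agree for every real x for which both sides are defined.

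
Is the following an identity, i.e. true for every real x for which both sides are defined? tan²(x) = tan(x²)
Claim: tan²(x) = tan(x²).
Test a specific point where both sides are defined: x = π.
LHS = tan²(x) ≈ 0.0000
RHS = tan(x²) ≈ 0.4767
Since 0.0000 ≠ 0.4767, the equation fails at this point, so it cannot hold for every real x for which both sides are defined.
tan²(x) means (tan x)², squaring the output; tan(x²) squares the input. These are different functions.

Conclusion: No, this is NOT an identity.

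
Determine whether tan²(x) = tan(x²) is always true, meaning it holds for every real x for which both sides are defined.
Claim: tan²(x) = tan(x²).
Test a specific point where both sides are defined: x = -π/4.
LHS = tan²(x) ≈ 1.0000
RHS = tan(x²) ≈ 0.7092
Since 1.0000 ≠ 0.7092, the equation fails at this point, so it cannot hold for every real x for which both sides are defined.
tan²(x) means (tan x)², squaring the output; tan(x²) squares the input. These are different functions.

Conclusion: No, this is NOT an identity.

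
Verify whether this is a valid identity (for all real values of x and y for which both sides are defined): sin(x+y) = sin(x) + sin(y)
No, this is NOT an identity.

Claim: sin(x+y) = sin(x) + sin(y).
Test a specific point where both sides are defined: x = -π/3, y = π/2.
LHS = sin(x+y) ≈ 0.5000
RHS = sin(x) + sin(y) ≈ 0.1340
Since 0.5000 ≠ 0.1340, the equation fails at this point, so it cannot hold for all real values of x and y for which both sides are defined.
The correct expansion is sin(x+y) = sin(x)cos(y) + cos(x)sin(y); sine is not additive.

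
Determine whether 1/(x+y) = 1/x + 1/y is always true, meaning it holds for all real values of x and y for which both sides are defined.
Claim: 1/(x+y) = 1/x + 1/y.
Test a specific point where both sides are defined: x = 1/2, y = -1.
LHS = 1/(x+y) ≈ -2.0000
RHS = 1/x + 1/y ≈ 1.0000
Since -2.0000 ≠ 1.0000, the equation fails at this point, so it cannot hold for all real values of x and y for which both sides are defined.
1/x + 1/y = (x+y)/(xy), which is not 1/(x+y).

Conclusion: No, this is NOT an identity.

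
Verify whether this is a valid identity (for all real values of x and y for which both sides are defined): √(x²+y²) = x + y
Claim: √(x²+y²) = x + y.
Test a specific point where both sides are defined: x = 1/2, y = 1/2.
LHS = √(x²+y²) ≈ 0.7071
RHS = x + y ≈ 1.0000
Since 0.7071 ≠ 1.0000, the equation fails at this point, so it cannot hold for all real values of x and y for which both sides are defined.
(x+y)² = x² + 2xy + y², not x² + y², so the square root does not split this way.

Conclusion: No, this is NOT an identity.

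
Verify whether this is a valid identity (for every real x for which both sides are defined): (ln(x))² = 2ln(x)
No, this is NOT an identity.

Claim: (ln(x))² = 2ln(x).
Test a specific point where both sides are defined: x = 4.
LHS = (ln(x))² ≈ 1.9218
RHS = 2ln(x) ≈ 2.7726
Since 1.9218 ≠ 2.7726, the equation fails at this point, so it cannot hold for every real x for which both sides are defined.
2ln(x) equals ln(x²), which is not the same as (ln x)².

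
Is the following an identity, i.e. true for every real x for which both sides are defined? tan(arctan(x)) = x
Yes, this is an identity.

Claim: tan(arctan(x)) = x.
Reasoning: For every real x, arctan(x) is by definition the angle in (-π/2, π/2) whose tangent equals x. Taking the tangent of that angle returns x.
So the two sides agree for every real x for which both sides are defined.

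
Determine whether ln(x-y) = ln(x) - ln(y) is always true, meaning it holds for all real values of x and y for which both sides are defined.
No, this is NOT an identity.

Claim: ln(x-y) = ln(x) - ln(y).
Test a specific point where both sides are defined: x = 5, y = 3.
LHS = ln(x-y) ≈ 0.6931
RHS = ln(x) - ln(y) ≈ 0.5108
Since 0.6931 ≠ 0.5108, the equation fails at this point, so it cannot hold for all real values of x and y for which both sides are defined.
ln(x) - ln(y) = ln(x/y), not ln(x-y).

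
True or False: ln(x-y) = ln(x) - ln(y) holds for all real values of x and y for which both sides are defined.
Claim: ln(x-y) = ln(x) - ln(y).
Test a specific point where both sides are defined: x = 5, y = 3.
LHS = ln(x-y) ≈ 0.6931
RHS = ln(x) - ln(y) ≈ 0.5108
Since 0.6931 ≠ 0.5108, the equation fails at this point, so it cannot hold for all real values of x and y for which both sides are defined.
ln(x) - ln(y) = ln(x/y), not ln(x-y).

Conclusion: False.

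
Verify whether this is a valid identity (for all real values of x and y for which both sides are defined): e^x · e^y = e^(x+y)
Claim: e^x · e^y = e^(x+y).
Reasoning: This is the law of exponents for a common base: multiplying powers adds exponents. E.g. from the series, (Σ x^j/j!)(Σ y^k/k!) = Σ_m (Σ_{j+k=m} x^j y^k/(j!k!)) = Σ_m (x+y)^m/m! by the binomial theorem.
So the two sides agree for all real values of x and y for which both sides are defined.

Conclusion: Yes, this is an identity.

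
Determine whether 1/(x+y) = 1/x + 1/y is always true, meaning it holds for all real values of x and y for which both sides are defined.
Claim: 1/(x+y) = 1/x + 1/y.
Test a specific point where both sides are defined: x = 4, y = 3/2.
LHS = 1/(x+y) ≈ 0.1818
RHS = 1/x + 1/y ≈ 0.9167
Since 0.1818 ≠ 0.9167, the equation fails at this point, so it cannot hold for all real values of x and y for which both sides are defined.
1/x + 1/y = (x+y)/(xy), which is not 1/(x+y).

Conclusion: No, this is NOT an identity.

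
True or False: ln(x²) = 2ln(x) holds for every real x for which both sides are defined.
Claim: ln(x²) = 2ln(x).
Reasoning: The right side requires x > 0. For x > 0, x² = (e^(ln x))² = e^(2ln x), so ln(x²) = 2ln(x). (For x < 0 the right side is undefined, so those values are outside the claim.)
So the two sides agree for every real x for which both sides are defined.

Conclusion: True.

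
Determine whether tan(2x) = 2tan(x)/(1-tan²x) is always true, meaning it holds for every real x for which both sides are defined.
Yes, this is an identity.

Claim: tan(2x) = 2tan(x)/(1-tan²x).
Reasoning: tan(2x) = sin(2x)/cos(2x) = 2sin(x)cos(x) / (cos²x - sin²x). Divide numerator and denominator by cos²x: 2tan(x) / (1 - tan²x).
So the two sides agree for every real x for which both sides are defined.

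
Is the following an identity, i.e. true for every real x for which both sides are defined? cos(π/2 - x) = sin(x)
Claim: cos(π/2 - x) = sin(x).
Reasoning: Use cos(u - v) = cos(u)cos(v) + sin(u)sin(v) with u = π/2, v = x: cos(π/2)cos(x) + sin(π/2)sin(x) = 0·cos(x) + 1·sin(x) = sin(x).
So the two sides agree for every real x for which both sides are defined.

Conclusion: Yes, this is an identity.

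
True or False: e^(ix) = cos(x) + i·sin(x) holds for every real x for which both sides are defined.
True.

Claim: e^(ix) = cos(x) + i·sin(x).
Reasoning: Euler's formula. Expand e^(ix) = Σ (ix)^k / k!. Since i² = -1, the even-k terms are Σ (-1)^m x^(2m)/(2m)! = cos(x) and the odd-k terms are i · Σ (-1)^m x^(2m+1)/(2m+1)! = i·sin(x).
So the two sides agree for every real x for which both sides are defined.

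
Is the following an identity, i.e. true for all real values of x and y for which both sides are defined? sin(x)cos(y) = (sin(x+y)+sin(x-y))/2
Claim: sin(x)cos(y) = (sin(x+y)+sin(x-y))/2.
Reasoning: sin(x+y) = sin(x)cos(y) + cos(x)sin(y) and sin(x-y) = sin(x)cos(y) - cos(x)sin(y). Adding, sin(x+y) + sin(x-y) = 2sin(x)cos(y); divide by 2.
So the two sides agree for all real values of x and y for which both sides are defined.

Conclusion: Yes, this is an identity.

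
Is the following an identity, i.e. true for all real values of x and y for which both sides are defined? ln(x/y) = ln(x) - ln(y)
Yes, this is an identity.

Claim: ln(x/y) = ln(x) - ln(y).
Reasoning: Both sides are simultaneously defined only when x, y > 0. Write x = e^p, y = e^q. Then x/y = e^(p-q), so ln(x/y) = p - q = ln(x) - ln(y).
So the two sides agree for all real values of x and y for which both sides are defined.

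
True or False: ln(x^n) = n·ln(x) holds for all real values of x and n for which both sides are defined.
Claim: ln(x^n) = n·ln(x).
Reasoning: The right side requires x > 0. For x > 0, x^n = (e^(ln x))^n = e^(n·ln x), so taking ln of both sides gives ln(x^n) = n·ln(x).
So the two sides agree for all real values of x and n for which both sides are defined.

Conclusion: True.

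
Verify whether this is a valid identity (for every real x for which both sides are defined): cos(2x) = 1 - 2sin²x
Claim: cos(2x) = 1 - 2sin²x.
Reasoning: cos(2x) = cos²x - sin²x. Replace cos²x by 1 - sin²x: (1 - sin²x) - sin²x = 1 - 2sin²x.
So the two sides agree for every real x for which both sides are defined.

Conclusion: Yes, this is an identity.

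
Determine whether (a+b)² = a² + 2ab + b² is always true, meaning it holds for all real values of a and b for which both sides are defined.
Claim: (a+b)² = a² + 2ab + b².
Reasoning: Expand: (a+b)² = (a+b)(a+b) = a·a + a·b + b·a + b·b = a² + 2ab + b².
So the two sides agree for all real values of a and b for which both sides are defined.

Conclusion: Yes, this is an identity.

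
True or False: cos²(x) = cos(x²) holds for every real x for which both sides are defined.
False.

Claim: cos²(x) = cos(x²).
Test a specific point where both sides are defined: x = -π/4.
LHS = cos²(x) ≈ 0.5000
RHS = cos(x²) ≈ 0.8157
Since 0.5000 ≠ 0.8157, the equation fails at this point, so it cannot hold for every real x for which both sides are defined.
cos²(x) means (cos x)², squaring the output; cos(x²) squares the input. These are different functions.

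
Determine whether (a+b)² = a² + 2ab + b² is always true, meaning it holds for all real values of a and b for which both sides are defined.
Claim: (a+b)² = a² + 2ab + b².
Reasoning: Expand: (a+b)² = (a+b)(a+b) = a·a + a·b + b·a + b·b = a² + 2ab + b².
So the two sides agree for all real values of a and b for which both sides are defined.

Conclusion: Yes, this is an identity.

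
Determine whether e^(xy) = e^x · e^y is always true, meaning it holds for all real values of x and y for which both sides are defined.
No, this is NOT an identity.

Claim: e^(xy) = e^x · e^y.
Test a specific point where both sides are defined: x = -3, y = 4.
LHS = e^(xy) ≈ 0.0000
RHS = e^x · e^y ≈ 2.7183
Since 0.0000 ≠ 2.7183, the equation fails at this point, so it cannot hold for all real values of x and y for which both sides are defined.
e^x · e^y = e^(x+y), not e^(xy).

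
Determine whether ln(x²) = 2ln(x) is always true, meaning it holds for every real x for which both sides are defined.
Yes, this is an identity.

Claim: ln(x²) = 2ln(x).
Reasoning: The right side requires x > 0. For x > 0, x² = (e^(ln x))² = e^(2ln x), so ln(x²) = 2ln(x). (For x < 0 the right side is undefined, so those values are outside the claim.)
So the two sides agree for every real x for which both sides are defined.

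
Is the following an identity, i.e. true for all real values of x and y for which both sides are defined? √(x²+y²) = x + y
Claim: √(x²+y²) = x + y.
Test a specific point where both sides are defined: x = 3/2, y = 4.
LHS = √(x²+y²) ≈ 4.2720
RHS = x + y ≈ 5.5000
Since 4.2720 ≠ 5.5000, the equation fails at this point, so it cannot hold for all real values of x and y for which both sides are defined.
(x+y)² = x² + 2xy + y², not x² + y², so the square root does not split this way.

Conclusion: No, this is NOT an identity.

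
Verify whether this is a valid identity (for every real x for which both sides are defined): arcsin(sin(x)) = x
Claim: arcsin(sin(x)) = x.
Test a specific point where both sides are defined: x = π.
LHS = arcsin(sin(x)) ≈ 0.0000
RHS = x ≈ 3.1416
Since 0.0000 ≠ 3.1416, the equation fails at this point, so it cannot hold for every real x for which both sides are defined.
arcsin only returns values in [-π/2, π/2], so arcsin(sin(x)) = x holds only for x in that interval, not for all real x.

Conclusion: No, this is NOT an identity.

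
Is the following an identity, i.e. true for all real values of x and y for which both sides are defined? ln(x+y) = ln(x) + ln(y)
Claim: ln(x+y) = ln(x) + ln(y).
Test a specific point where both sides are defined: x = 1/2, y = 4.
LHS = ln(x+y) ≈ 1.5041
RHS = ln(x) + ln(y) ≈ 0.6931
Since 1.5041 ≠ 0.6931, the equation fails at this point, so it cannot hold for all real values of x and y for which both sides are defined.
ln(x) + ln(y) = ln(xy), not ln(x+y).

Conclusion: No, this is NOT an identity.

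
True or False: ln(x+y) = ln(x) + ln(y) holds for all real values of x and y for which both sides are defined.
Claim: ln(x+y) = ln(x) + ln(y).
Test a specific point where both sides are defined: x = 5, y = 5.
LHS = ln(x+y) ≈ 2.3026
RHS = ln(x) + ln(y) ≈ 3.2189
Since 2.3026 ≠ 3.2189, the equation fails at this point, so it cannot hold for all real values of x and y for which both sides are defined.
ln(x) + ln(y) = ln(xy), not ln(x+y).

Conclusion: False.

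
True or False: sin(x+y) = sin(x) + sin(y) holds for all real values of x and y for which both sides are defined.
Claim: sin(x+y) = sin(x) + sin(y).
Test a specific point where both sides are defined: x = π, y = 2π/3.
LHS = sin(x+y) ≈ -0.8660
RHS = sin(x) + sin(y) ≈ 0.8660
Since -0.8660 ≠ 0.8660, the equation fails at this point, so it cannot hold for all real values of x and y for which both sides are defined.
The correct expansion is sin(x+y) = sin(x)cos(y) + cos(x)sin(y); sine is not additive.

Conclusion: False.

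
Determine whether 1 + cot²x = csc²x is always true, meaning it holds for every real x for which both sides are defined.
Yes, this is an identity.

Claim: 1 + cot²x = csc²x.
Reasoning: Start from sin²x + cos²x = 1 and divide every term by sin²x (allowed wherever cot x and csc x are defined): 1 + cot²x = 1/sin²x = csc²x.
So the two sides agree for every real x for which both sides are defined.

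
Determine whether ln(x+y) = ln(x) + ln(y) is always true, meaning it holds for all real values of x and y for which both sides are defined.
Claim: ln(x+y) = ln(x) + ln(y).
Test a specific point where both sides are defined: x = 3, y = 4.
LHS = ln(x+y) ≈ 1.9459
RHS = ln(x) + ln(y) ≈ 2.4849
Since 1.9459 ≠ 2.4849, the equation fails at this point, so it cannot hold for all real values of x and y for which both sides are defined.
ln(x) + ln(y) = ln(xy), not ln(x+y).

Conclusion: No, this is NOT an identity.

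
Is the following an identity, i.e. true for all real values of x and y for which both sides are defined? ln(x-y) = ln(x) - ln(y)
No, this is NOT an identity.

Claim: ln(x-y) = ln(x) - ln(y).
Test a specific point where both sides are defined: x = 4, y = 1.
LHS = ln(x-y) ≈ 1.0986
RHS = ln(x) - ln(y) ≈ 1.3863
Since 1.0986 ≠ 1.3863, the equation fails at this point, so it cannot hold for all real values of x and y for which both sides are defined.
ln(x) - ln(y) = ln(x/y), not ln(x-y).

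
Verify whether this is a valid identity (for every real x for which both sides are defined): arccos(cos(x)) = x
Claim: arccos(cos(x)) = x.
Test a specific point where both sides are defined: x = -π/3.
LHS = arccos(cos(x)) ≈ 1.0472
RHS = x ≈ -1.0472
Since 1.0472 ≠ -1.0472, the equation fails at this point, so it cannot hold for every real x for which both sides are defined.
arccos only returns values in [0, π], so arccos(cos(x)) = x holds only for x in that interval, not for all real x.

Conclusion: No, this is NOT an identity.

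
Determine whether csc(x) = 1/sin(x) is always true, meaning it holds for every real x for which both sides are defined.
Claim: csc(x) = 1/sin(x).
Reasoning: csc(x) is by definition the reciprocal of sin(x), wherever sin(x) ≠ 0.
So the two sides agree for every real x for which both sides are defined.

Conclusion: Yes, this is an identity.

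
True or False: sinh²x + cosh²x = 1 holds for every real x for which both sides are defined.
False.

Claim: sinh²x + cosh²x = 1.
Test a specific point where both sides are defined: x = 3/2.
LHS = sinh²x + cosh²x ≈ 10.0677
RHS = 1 ≈ 1.0000
Since 10.0677 ≠ 1.0000, the equation fails at this point, so it cannot hold for every real x for which both sides are defined.
The correct hyperbolic identity is cosh²x - sinh²x = 1 (a difference); the sum sinh²x + cosh²x equals cosh(2x).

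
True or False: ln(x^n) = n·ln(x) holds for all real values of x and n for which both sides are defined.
True.

Claim: ln(x^n) = n·ln(x).
Reasoning: The right side requires x > 0. For x > 0, x^n = (e^(ln x))^n = e^(n·ln x), so taking ln of both sides gives ln(x^n) = n·ln(x).
So the two sides agree for all real values of x and n for which both sides are defined.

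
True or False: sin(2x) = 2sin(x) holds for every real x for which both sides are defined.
False.

Claim: sin(2x) = 2sin(x).
Test a specific point where both sides are defined: x = 3π/4.
LHS = sin(2x) ≈ -1.0000
RHS = 2sin(x) ≈ 1.4142
Since -1.0000 ≠ 1.4142, the equation fails at this point, so it cannot hold for every real x for which both sides are defined.
The correct double-angle formula is sin(2x) = 2sin(x)cos(x).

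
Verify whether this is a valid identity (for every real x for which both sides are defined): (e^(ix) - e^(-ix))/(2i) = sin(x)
Yes, this is an identity.

Claim: (e^(ix) - e^(-ix))/(2i) = sin(x).
Reasoning: By Euler's formula e^(ix) = cos(x) + i·sin(x) and e^(-ix) = cos(x) - i·sin(x). Subtracting cancels the cosine terms: e^(ix) - e^(-ix) = 2i·sin(x); divide by 2i.
So the two sides agree for every real x for which both sides are defined.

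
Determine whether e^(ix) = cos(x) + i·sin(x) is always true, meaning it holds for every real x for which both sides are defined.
Claim: e^(ix) = cos(x) + i·sin(x).
Reasoning: Euler's formula. Expand e^(ix) = Σ (ix)^k / k!. Since i² = -1, the even-k terms are Σ (-1)^m x^(2m)/(2m)! = cos(x) and the odd-k terms are i · Σ (-1)^m x^(2m+1)/(2m+1)! = i·sin(x).
So the two sides agree for every real x for which both sides are defined.

Conclusion: Yes, this is an identity.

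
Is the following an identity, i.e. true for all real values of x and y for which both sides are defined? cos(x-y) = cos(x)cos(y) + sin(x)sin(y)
Claim: cos(x-y) = cos(x)cos(y) + sin(x)sin(y).
Reasoning: Replace y by -y in cos(x+y) = cos(x)cos(y) - sin(x)sin(y) and use cos(-y) = cos(y), sin(-y) = -sin(y): cos(x-y) = cos(x)cos(y) + sin(x)sin(y).
So the two sides agree for all real values of x and y for which both sides are defined.

Conclusion: Yes, this is an identity.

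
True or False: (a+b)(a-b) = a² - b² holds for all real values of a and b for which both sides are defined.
Claim: (a+b)(a-b) = a² - b².
Reasoning: Expand: (a+b)(a-b) = a² - ab + ba - b² = a² - b² (the cross terms cancel).
So the two sides agree for all real values of a and b for which both sides are defined.

Conclusion: True.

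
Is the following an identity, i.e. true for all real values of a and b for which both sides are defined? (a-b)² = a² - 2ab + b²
Claim: (a-b)² = a² - 2ab + b².
Reasoning: Expand: (a-b)² = (a-b)(a-b) = a·a - a·b - b·a + b·b = a² - 2ab + b².
So the two sides agree for all real values of a and b for which both sides are defined.

Conclusion: Yes, this is an identity.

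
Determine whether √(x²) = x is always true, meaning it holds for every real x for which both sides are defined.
No, this is NOT an identity.

Claim: √(x²) = x.
Test a specific point where both sides are defined: x = -3.
LHS = √(x²) ≈ 3.0000
RHS = x ≈ -3.0000
Since 3.0000 ≠ -3.0000, the equation fails at this point, so it cannot hold for every real x for which both sides are defined.
√(x²) = |x|, which differs from x whenever x < 0 (both sides are defined for every real x).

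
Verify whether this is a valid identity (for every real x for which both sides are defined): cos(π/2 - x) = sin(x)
Yes, this is an identity.

Claim: cos(π/2 - x) = sin(x).
Reasoning: Use cos(u - v) = cos(u)cos(v) + sin(u)sin(v) with u = π/2, v = x: cos(π/2)cos(x) + sin(π/2)sin(x) = 0·cos(x) + 1·sin(x) = sin(x).
So the two sides agree for every real x for which both sides are defined.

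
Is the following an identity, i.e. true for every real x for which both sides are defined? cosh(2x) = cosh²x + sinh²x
Claim: cosh(2x) = cosh²x + sinh²x.
Reasoning: cosh²x = (e^(2x) + 2 + e^(-2x))/4 and sinh²x = (e^(2x) - 2 + e^(-2x))/4. Adding gives (2e^(2x) + 2e^(-2x))/4 = (e^(2x) + e^(-2x))/2 = cosh(2x).
So the two sides agree for every real x for which both sides are defined.

Conclusion: Yes, this is an identity.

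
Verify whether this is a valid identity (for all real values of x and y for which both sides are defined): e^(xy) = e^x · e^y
Claim: e^(xy) = e^x · e^y.
Test a specific point where both sides are defined: x = -1, y = 2.
LHS = e^(xy) ≈ 0.1353
RHS = e^x · e^y ≈ 2.7183
Since 0.1353 ≠ 2.7183, the equation fails at this point, so it cannot hold for all real values of x and y for which both sides are defined.
e^x · e^y = e^(x+y), not e^(xy).

Conclusion: No, this is NOT an identity.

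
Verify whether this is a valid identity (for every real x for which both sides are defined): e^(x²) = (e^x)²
No, this is NOT an identity.

Claim: e^(x²) = (e^x)².
Test a specific point where both sides are defined: x = -2.
LHS = e^(x²) ≈ 54.5982
RHS = (e^x)² ≈ 0.0183
Since 54.5982 ≠ 0.0183, the equation fails at this point, so it cannot hold for every real x for which both sides are defined.
(e^x)² = e^(2x), and 2x ≠ x² in general.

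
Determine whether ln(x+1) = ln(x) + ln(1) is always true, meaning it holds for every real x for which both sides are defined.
Claim: ln(x+1) = ln(x) + ln(1).
Test a specific point where both sides are defined: x = 3.
LHS = ln(x+1) ≈ 1.3863
RHS = ln(x) + ln(1) ≈ 1.0986
Since 1.3863 ≠ 1.0986, the equation fails at this point, so it cannot hold for every real x for which both sides are defined.
ln(1) = 0, so the right side is just ln(x), which differs from ln(x+1).

Conclusion: No, this is NOT an identity.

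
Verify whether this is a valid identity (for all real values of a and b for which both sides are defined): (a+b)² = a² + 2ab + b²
Yes, this is an identity.

Claim: (a+b)² = a² + 2ab + b².
Reasoning: Expand: (a+b)² = (a+b)(a+b) = a·a + a·b + b·a + b·b = a² + 2ab + b².
So the two sides agree for all real values of a and b for which both sides are defined.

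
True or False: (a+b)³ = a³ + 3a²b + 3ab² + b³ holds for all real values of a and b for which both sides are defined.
Claim: (a+b)³ = a³ + 3a²b + 3ab² + b³.
Reasoning: (a+b)³ = (a+b)(a+b)² = (a+b)(a² + 2ab + b²) = a³ + 2a²b + ab² + a²b + 2ab² + b³ = a³ + 3a²b + 3ab² + b³.
So the two sides agree for all real values of a and b for which both sides are defined.

Conclusion: True.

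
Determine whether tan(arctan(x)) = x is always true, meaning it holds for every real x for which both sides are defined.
Claim: tan(arctan(x)) = x.
Reasoning: For every real x, arctan(x) is by definition the angle in (-π/2, π/2) whose tangent equals x. Taking the tangent of that angle returns x.
So the two sides agree for every real x for which both sides are defined.

Conclusion: Yes, this is an identity.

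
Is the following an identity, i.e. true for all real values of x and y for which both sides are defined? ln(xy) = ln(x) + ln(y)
Claim: ln(xy) = ln(x) + ln(y).
Reasoning: Both sides are simultaneously defined only when x, y > 0. Write x = e^p, y = e^q (p = ln x, q = ln y). Then xy = e^p · e^q = e^(p+q), so ln(xy) = p + q = ln(x) + ln(y).
So the two sides agree for all real values of x and y for which both sides are defined.

Conclusion: Yes, this is an identity.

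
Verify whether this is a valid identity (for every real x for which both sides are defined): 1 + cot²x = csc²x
Yes, this is an identity.

Claim: 1 + cot²x = csc²x.
Reasoning: Start from sin²x + cos²x = 1 and divide every term by sin²x (allowed wherever cot x and csc x are defined): 1 + cot²x = 1/sin²x = csc²x.
So the two sides agree for every real x for which both sides are defined.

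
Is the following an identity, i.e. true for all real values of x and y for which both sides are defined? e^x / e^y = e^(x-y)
Claim: e^x / e^y = e^(x-y).
Reasoning: 1/e^y = e^(-y), so e^x / e^y = e^x · e^(-y) = e^(x + (-y)) = e^(x-y) by the product rule for exponents.
So the two sides agree for all real values of x and y for which both sides are defined.

Conclusion: Yes, this is an identity.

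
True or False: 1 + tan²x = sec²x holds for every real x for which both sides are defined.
Claim: 1 + tan²x = sec²x.
Reasoning: Start from sin²x + cos²x = 1 and divide every term by cos²x (allowed wherever tan x and sec x are defined): tan²x + 1 = 1/cos²x = sec²x.
So the two sides agree for every real x for which both sides are defined.

Conclusion: True.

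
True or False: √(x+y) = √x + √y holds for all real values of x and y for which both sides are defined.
Claim: √(x+y) = √x + √y.
Test a specific point where both sides are defined: x = 5, y = 4.
LHS = √(x+y) ≈ 3.0000
RHS = √x + √y ≈ 4.2361
Since 3.0000 ≠ 4.2361, the equation fails at this point, so it cannot hold for all real values of x and y for which both sides are defined.
Squaring the right side gives x + 2√(xy) + y, not x + y.

Conclusion: False.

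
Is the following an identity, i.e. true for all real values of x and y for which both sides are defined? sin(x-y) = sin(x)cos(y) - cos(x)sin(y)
Claim: sin(x-y) = sin(x)cos(y) - cos(x)sin(y).
Reasoning: Replace y by -y in sin(x+y) = sin(x)cos(y) + cos(x)sin(y) and use cos(-y) = cos(y), sin(-y) = -sin(y): sin(x-y) = sin(x)cos(y) - cos(x)sin(y).
So the two sides agree for all real values of x and y for which both sides are defined.

Conclusion: Yes, this is an identity.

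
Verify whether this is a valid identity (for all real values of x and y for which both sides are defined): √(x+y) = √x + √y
No, this is NOT an identity.

Claim: √(x+y) = √x + √y.
Test a specific point where both sides are defined: x = 4, y = 1/2.
LHS = √(x+y) ≈ 2.1213
RHS = √x + √y ≈ 2.7071
Since 2.1213 ≠ 2.7071, the equation fails at this point, so it cannot hold for all real values of x and y for which both sides are defined.
Squaring the right side gives x + 2√(xy) + y, not x + y.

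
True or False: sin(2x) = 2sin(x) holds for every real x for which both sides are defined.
Claim: sin(2x) = 2sin(x).
Test a specific point where both sides are defined: x = -π/6.
LHS = sin(2x) ≈ -0.8660
RHS = 2sin(x) ≈ -1.0000
Since -0.8660 ≠ -1.0000, the equation fails at this point, so it cannot hold for every real x for which both sides are defined.
The correct double-angle formula is sin(2x) = 2sin(x)cos(x).

Conclusion: False.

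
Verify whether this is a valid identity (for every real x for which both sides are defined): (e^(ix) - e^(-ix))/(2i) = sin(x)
Yes, this is an identity.

Claim: (e^(ix) - e^(-ix))/(2i) = sin(x).
Reasoning: By Euler's formula e^(ix) = cos(x) + i·sin(x) and e^(-ix) = cos(x) - i·sin(x). Subtracting cancels the cosine terms: e^(ix) - e^(-ix) = 2i·sin(x); divide by 2i.
So the two sides agree for every real x for which both sides are defined.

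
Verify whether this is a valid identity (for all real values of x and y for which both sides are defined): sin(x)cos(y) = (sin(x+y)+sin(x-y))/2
Yes, this is an identity.

Claim: sin(x)cos(y) = (sin(x+y)+sin(x-y))/2.
Reasoning: sin(x+y) = sin(x)cos(y) + cos(x)sin(y) and sin(x-y) = sin(x)cos(y) - cos(x)sin(y). Adding, sin(x+y) + sin(x-y) = 2sin(x)cos(y); divide by 2.
So the two sides agree for all real values of x and y for which both sides are defined.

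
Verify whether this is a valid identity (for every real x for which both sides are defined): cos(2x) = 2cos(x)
Claim: cos(2x) = 2cos(x).
Test a specific point where both sides are defined: x = π.
LHS = cos(2x) ≈ 1.0000
RHS = 2cos(x) ≈ -2.0000
Since 1.0000 ≠ -2.0000, the equation fails at this point, so it cannot hold for every real x for which both sides are defined.
The correct double-angle formula is cos(2x) = cos²x - sin²x.

Conclusion: No, this is NOT an identity.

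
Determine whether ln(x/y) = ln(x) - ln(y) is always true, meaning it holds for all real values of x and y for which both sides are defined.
Yes, this is an identity.

Claim: ln(x/y) = ln(x) - ln(y).
Reasoning: Both sides are simultaneously defined only when x, y > 0. Write x = e^p, y = e^q. Then x/y = e^(p-q), so ln(x/y) = p - q = ln(x) - ln(y).
So the two sides agree for all real values of x and y for which both sides are defined.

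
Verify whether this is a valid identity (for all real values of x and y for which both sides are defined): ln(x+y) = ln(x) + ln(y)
Claim: ln(x+y) = ln(x) + ln(y).
Test a specific point where both sides are defined: x = 1/2, y = 1/2.
LHS = ln(x+y) ≈ 0.0000
RHS = ln(x) + ln(y) ≈ -1.3863
Since 0.0000 ≠ -1.3863, the equation fails at this point, so it cannot hold for all real values of x and y for which both sides are defined.
ln(x) + ln(y) = ln(xy), not ln(x+y).

Conclusion: No, this is NOT an identity.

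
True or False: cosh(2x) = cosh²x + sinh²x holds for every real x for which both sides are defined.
Claim: cosh(2x) = cosh²x + sinh²x.
Reasoning: cosh²x = (e^(2x) + 2 + e^(-2x))/4 and sinh²x = (e^(2x) - 2 + e^(-2x))/4. Adding gives (2e^(2x) + 2e^(-2x))/4 = (e^(2x) + e^(-2x))/2 = cosh(2x).
So the two sides agree for every real x for which both sides are defined.

Conclusion: True.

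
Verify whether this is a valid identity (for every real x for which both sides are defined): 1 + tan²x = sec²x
Claim: 1 + tan²x = sec²x.
Reasoning: Start from sin²x + cos²x = 1 and divide every term by cos²x (allowed wherever tan x and sec x are defined): tan²x + 1 = 1/cos²x = sec²x.
So the two sides agree for every real x for which both sides are defined.

Conclusion: Yes, this is an identity.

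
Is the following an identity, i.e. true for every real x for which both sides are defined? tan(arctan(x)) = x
Yes, this is an identity.

Claim: tan(arctan(x)) = x.
Reasoning: For every real x, arctan(x) is by definition the angle in (-π/2, π/2) whose tangent equals x. Taking the tangent of that angle returns x.
So the two sides agree for every real x for which both sides are defined.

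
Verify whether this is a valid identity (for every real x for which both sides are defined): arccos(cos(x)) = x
No, this is NOT an identity.

Claim: arccos(cos(x)) = x.
Test a specific point where both sides are defined: x = -π/6.
LHS = arccos(cos(x)) ≈ 0.5236
RHS = x ≈ -0.5236
Since 0.5236 ≠ -0.5236, the equation fails at this point, so it cannot hold for every real x for which both sides are defined.
arccos only returns values in [0, π], so arccos(cos(x)) = x holds only for x in that interval, not for all real x.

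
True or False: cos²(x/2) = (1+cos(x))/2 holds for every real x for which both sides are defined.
True.

Claim: cos²(x/2) = (1+cos(x))/2.
Reasoning: Use cos(2θ) = 2cos²θ - 1 with θ = x/2: cos(x) = 2cos²(x/2) - 1. Solving for cos²(x/2) gives (1 + cos(x))/2.
So the two sides agree for every real x for which both sides are defined.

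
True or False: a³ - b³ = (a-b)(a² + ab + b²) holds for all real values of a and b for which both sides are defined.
Claim: a³ - b³ = (a-b)(a² + ab + b²).
Reasoning: Expand the right side: (a-b)(a² + ab + b²) = a³ + a²b + ab² - a²b - ab² - b³ = a³ - b³ (the middle terms cancel in pairs).
So the two sides agree for all real values of a and b for which both sides are defined.

Conclusion: True.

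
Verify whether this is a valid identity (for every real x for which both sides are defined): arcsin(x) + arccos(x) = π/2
Yes, this is an identity.

Claim: arcsin(x) + arccos(x) = π/2.
Reasoning: Both sides are defined for -1 ≤ x ≤ 1. Let θ = arcsin(x), so sin θ = x and θ ∈ [-π/2, π/2]. Then cos(π/2 - θ) = sin θ = x and π/2 - θ ∈ [0, π], which is exactly the range of arccos, so arccos(x) = π/2 - θ. Adding: arcsin(x) + arccos(x) = θ + (π/2 - θ) = π/2.
So the two sides agree for every real x for which both sides are defined.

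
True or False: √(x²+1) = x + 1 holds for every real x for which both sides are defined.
Claim: √(x²+1) = x + 1.
Test a specific point where both sides are defined: x = 3.
LHS = √(x²+1) ≈ 3.1623
RHS = x + 1 ≈ 4.0000
Since 3.1623 ≠ 4.0000, the equation fails at this point, so it cannot hold for every real x for which both sides are defined.
(x+1)² = x² + 2x + 1 ≠ x² + 1 unless x = 0.

Conclusion: False.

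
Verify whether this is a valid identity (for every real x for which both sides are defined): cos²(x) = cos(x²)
No, this is NOT an identity.

Claim: cos²(x) = cos(x²).
Test a specific point where both sides are defined: x = π/4.
LHS = cos²(x) ≈ 0.5000
RHS = cos(x²) ≈ 0.8157
Since 0.5000 ≠ 0.8157, the equation fails at this point, so it cannot hold for every real x for which both sides are defined.
cos²(x) means (cos x)², squaring the output; cos(x²) squares the input. These are different functions.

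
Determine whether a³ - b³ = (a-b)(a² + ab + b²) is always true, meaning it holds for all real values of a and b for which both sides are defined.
Claim: a³ - b³ = (a-b)(a² + ab + b²).
Reasoning: Expand the right side: (a-b)(a² + ab + b²) = a³ + a²b + ab² - a²b - ab² - b³ = a³ - b³ (the middle terms cancel in pairs).
So the two sides agree for all real values of a and b for which both sides are defined.

Conclusion: Yes, this is an identity.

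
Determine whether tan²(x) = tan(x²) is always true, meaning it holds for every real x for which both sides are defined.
Claim: tan²(x) = tan(x²).
Test a specific point where both sides are defined: x = -π/3.
LHS = tan²(x) ≈ 3.0000
RHS = tan(x²) ≈ 1.9485
Since 3.0000 ≠ 1.9485, the equation fails at this point, so it cannot hold for every real x for which both sides are defined.
tan²(x) means (tan x)², squaring the output; tan(x²) squares the input. These are different functions.

Conclusion: No, this is NOT an identity.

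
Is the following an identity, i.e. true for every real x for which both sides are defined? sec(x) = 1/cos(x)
Claim: sec(x) = 1/cos(x).
Reasoning: sec(x) is by definition the reciprocal of cos(x), wherever cos(x) ≠ 0.
So the two sides agree for every real x for which both sides are defined.

Conclusion: Yes, this is an identity.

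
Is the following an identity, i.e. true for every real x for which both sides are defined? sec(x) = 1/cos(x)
Yes, this is an identity.

Claim: sec(x) = 1/cos(x).
Reasoning: sec(x) is by definition the reciprocal of cos(x), wherever cos(x) ≠ 0.
So the two sides agree for every real x for which both sides are defined.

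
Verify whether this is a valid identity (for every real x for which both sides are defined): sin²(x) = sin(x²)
Claim: sin²(x) = sin(x²).
Test a specific point where both sides are defined: x = 2π/3.
LHS = sin²(x) ≈ 0.7500
RHS = sin(x²) ≈ -0.9474
Since 0.7500 ≠ -0.9474, the equation fails at this point, so it cannot hold for every real x for which both sides are defined.
sin²(x) means (sin x)², squaring the output; sin(x²) squares the input. These are different functions.

Conclusion: No, this is NOT an identity.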